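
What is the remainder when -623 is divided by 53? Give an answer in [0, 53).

-623 = -12*53 + 13, so -623 ≡ 13 (mod 53).

13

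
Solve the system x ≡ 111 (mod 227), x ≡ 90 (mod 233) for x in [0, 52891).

227⁻¹ mod 233: 227×194 ≡ 1 (mod 233), so 227⁻¹ ≡ 194.
x = 111 + 227×((90 − 111)×194 mod 233) = 111 + 227×120 = 27351.

27351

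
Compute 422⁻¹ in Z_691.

Run the extended Euclidean algorithm:
691 = 1*422 + 269
422 = 1*269 + 153
269 = 1*153 + 116
153 = 1*116 + 37
116 = 3*37 + 5
37 = 7*5 + 2
5 = 2*2 + 1
2 = 2*1 + 0
gcd(422, 691) = 1, so the inverse exists.
Back-substitute for 1:
1 = 1*5 − 2*2
  = −2*37 + 15*5
  = 15*116 − 47*37
  = −47*153 + 62*116
  = 62*269 − 109*153
  = −109*422 + 171*269
  = 171*691 − 280*422
So 422⁻¹ ≡ −280 ≡ 411 (mod 691).

411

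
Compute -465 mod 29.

28

-465 = -17×29 + 28, so -465 ≡ 28 (mod 29).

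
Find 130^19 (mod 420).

340

130^1 ≡ 130 (mod 420)
130^2 ≡ 130^2 = 16900 ≡ 100 (mod 420)
130^4 ≡ 100^2 = 10000 ≡ 340 (mod 420)
130^8 ≡ 340^2 = 115600 ≡ 100 (mod 420)
130^16 ≡ 100^2 = 10000 ≡ 340 (mod 420)
130^19 = 130^16 · 130^2 · 130^1 ≡ 340 · 100 · 130 (mod 420).
Accumulate the product:
340 · 100 = 34000 ≡ 400
400 · 130 = 52000 ≡ 340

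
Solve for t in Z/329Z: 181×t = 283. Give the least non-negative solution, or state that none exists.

67

gcd(181, 329) = 1, so a unique solution mod 329 exists.
181⁻¹ ≡ 20 (mod 329).
t ≡ 20×283 ≡ 67 (mod 329).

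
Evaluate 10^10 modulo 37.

10 in binary is 1010, i.e. 10 = 8 + 2.
10^1 ≡ 10 (mod 37)
10^2 ≡ 10^2 = 100 ≡ 26 (mod 37)
10^4 ≡ 26^2 = 676 ≡ 10 (mod 37)
10^8 ≡ 10^2 = 100 ≡ 26 (mod 37)
10^10 = 10^8 · 10^2 ≡ 26 · 26 (mod 37).
26 · 26 = 676 ≡ 10 (mod 37).

10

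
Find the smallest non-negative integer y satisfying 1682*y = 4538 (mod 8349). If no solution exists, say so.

gcd(1682, 8349) = 1, so a unique solution mod 8349 exists.
1682⁻¹ ≡ 7391 (mod 8349).
y ≡ 7391*4538 ≡ 2425 (mod 8349).

2425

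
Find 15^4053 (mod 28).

4053 in binary is 111111010101, i.e. 4053 = 2048 + 1024 + 512 + 256 + 128 + 64 + 16 + 4 + 1.
15^1 ≡ 15 (mod 28)
15^2 ≡ 15^2 = 225 ≡ 1 (mod 28)
15^4 ≡ 1^2 = 1 (mod 28)
15^8 ≡ 1^2 = 1 (mod 28)
15^16 ≡ 1^2 = 1 (mod 28)
15^32 ≡ 1^2 = 1 (mod 28)
15^64 ≡ 1^2 = 1 (mod 28)
15^128 ≡ 1^2 = 1 (mod 28)
15^256 ≡ 1^2 = 1 (mod 28)
15^512 ≡ 1^2 = 1 (mod 28)
15^1024 ≡ 1^2 = 1 (mod 28)
15^2048 ≡ 1^2 = 1 (mod 28)
15^4053 = 15^2048 * 15^1024 * 15^512 * 15^256 * 15^128 * 15^64 * 15^16 * 15^4 * 15^1 ≡ 1 * 1 * 1 * 1 * 1 * 1 * 1 * 1 * 15 (mod 28).
Accumulate the product:
1 * 1 = 1
1 * 1 = 1
1 * 1 = 1
1 * 1 = 1
1 * 1 = 1
1 * 1 = 1
1 * 1 = 1
1 * 15 = 15

15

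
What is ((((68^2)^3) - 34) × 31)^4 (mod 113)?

(68)^2 ≡ 104 (mod 113)
(104)^3 ≡ 62 (mod 113)
62 - 34 = 28
28 × 31 = 868 ≡ 77 (mod 113)
(77)^4 ≡ 97 (mod 113)

97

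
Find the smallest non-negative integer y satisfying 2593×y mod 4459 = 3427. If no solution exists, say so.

2610

gcd(2593, 4459) = 1, so a unique solution mod 4459 exists.
2593⁻¹ ≡ 4275 (mod 4459).
y ≡ 4275×3427 ≡ 2610 (mod 4459).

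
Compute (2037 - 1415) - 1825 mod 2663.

2037 - 1415 = 622
622 - 1825 = -1203 ≡ 1460 (mod 2663)

1460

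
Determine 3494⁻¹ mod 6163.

3145

Apply the Euclidean algorithm and back-substitute:
6163 = 1*3494 + 2669
3494 = 1*2669 + 825
2669 = 3*825 + 194
825 = 4*194 + 49
194 = 3*49 + 47
49 = 1*47 + 2
47 = 23*2 + 1
2 = 2*1 + 0
gcd(3494, 6163) = 1, so the inverse exists.
Back-substitute for 1:
1 = 1*47 − 23*2
  = −23*49 + 24*47
  = 24*194 − 95*49
  = −95*825 + 404*194
  = 404*2669 − 1307*825
  = −1307*3494 + 1711*2669
  = 1711*6163 − 3018*3494
So 3494⁻¹ ≡ −3018 ≡ 3145 (mod 6163).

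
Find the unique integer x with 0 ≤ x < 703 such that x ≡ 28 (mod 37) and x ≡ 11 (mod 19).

37⁻¹ mod 19: 37·18 ≡ 1 (mod 19), so 37⁻¹ ≡ 18.
x = 28 + 37·((11 − 28)·18 mod 19) = 28 + 37·17 = 657.
Check: 657 mod 37 = 28, 657 mod 19 = 11. ✓

657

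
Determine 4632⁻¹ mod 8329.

775

Run the extended Euclidean algorithm:
8329 = 1·4632 + 3697
4632 = 1·3697 + 935
3697 = 3·935 + 892
935 = 1·892 + 43
892 = 20·43 + 32
43 = 1·32 + 11
32 = 2·11 + 10
11 = 1·10 + 1
10 = 10·1 + 0
gcd(4632, 8329) = 1, so the inverse exists.
Bézout: 1 = −431·8329 + 775·4632.
So 4632⁻¹ ≡ 775 (mod 8329).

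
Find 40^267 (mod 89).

267 in binary is 100001011, i.e. 267 = 256 + 8 + 2 + 1.
40^1 ≡ 40 (mod 89)
40^2 ≡ 40^2 = 1600 ≡ 87 (mod 89)
40^4 ≡ 87^2 = 7569 ≡ 4 (mod 89)
40^8 ≡ 4^2 = 16 (mod 89)
40^16 ≡ 16^2 = 256 ≡ 78 (mod 89)
40^32 ≡ 78^2 = 6084 ≡ 32 (mod 89)
40^64 ≡ 32^2 = 1024 ≡ 45 (mod 89)
40^128 ≡ 45^2 = 2025 ≡ 67 (mod 89)
40^256 ≡ 67^2 = 4489 ≡ 39 (mod 89)
40^267 = 40^256 * 40^8 * 40^2 * 40^1 ≡ 39 * 16 * 87 * 40 (mod 89).
Accumulate the product:
39 * 16 = 624 ≡ 1
1 * 87 = 87
87 * 40 = 3480 ≡ 9

9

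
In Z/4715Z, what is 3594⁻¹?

694

4715 = 1·3594 + 1121
3594 = 3·1121 + 231
1121 = 4·231 + 197
231 = 1·197 + 34
197 = 5·34 + 27
34 = 1·27 + 7
27 = 3·7 + 6
7 = 1·6 + 1
6 = 6·1 + 0
gcd(3594, 4715) = 1, so the inverse exists.
Back-substitute for 1:
1 = 1·7 − 1·6
  = −1·27 + 4·7
  = 4·34 − 5·27
  = −5·197 + 29·34
  = 29·231 − 34·197
  = −34·1121 + 165·231
  = 165·3594 − 529·1121
  = −529·4715 + 694·3594
So 3594⁻¹ ≡ 694 (mod 4715).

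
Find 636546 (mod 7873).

636546 = 80·7873 + 6706, so 636546 ≡ 6706 (mod 7873).

6706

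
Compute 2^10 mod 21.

10 in binary is 1010, i.e. 10 = 8 + 2.
2^1 ≡ 2 (mod 21)
2^2 ≡ 2^2 = 4 (mod 21)
2^4 ≡ 4^2 = 16 (mod 21)
2^8 ≡ 16^2 = 256 ≡ 4 (mod 21)
2^10 = 2^8 × 2^2 ≡ 4 × 4 (mod 21).
4 × 4 = 16 ≡ 16 (mod 21).

16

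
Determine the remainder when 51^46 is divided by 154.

37

Using repeated squaring:
46 in binary is 101110, i.e. 46 = 32 + 8 + 4 + 2.
51^1 ≡ 51 (mod 154)
51^2 ≡ 51^2 = 2601 ≡ 137 (mod 154)
51^4 ≡ 137^2 = 18769 ≡ 135 (mod 154)
51^8 ≡ 135^2 = 18225 ≡ 53 (mod 154)
51^16 ≡ 53^2 = 2809 ≡ 37 (mod 154)
51^32 ≡ 37^2 = 1369 ≡ 137 (mod 154)
51^46 = 51^32 × 51^8 × 51^4 × 51^2 ≡ 137 × 53 × 135 × 137 (mod 154).
Accumulate the product:
137 × 53 = 7261 ≡ 23
23 × 135 = 3105 ≡ 25
25 × 137 = 3425 ≡ 37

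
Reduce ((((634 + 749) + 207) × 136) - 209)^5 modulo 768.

634 + 749 = 1383 ≡ 615 (mod 768)
615 + 207 = 822 ≡ 54 (mod 768)
54 × 136 = 7344 ≡ 432 (mod 768)
432 - 209 = 223
(223)^5 ≡ 607 (mod 768)

607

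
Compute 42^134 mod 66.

60

134 in binary is 10000110, i.e. 134 = 128 + 4 + 2.
42^1 ≡ 42 (mod 66)
42^2 ≡ 42^2 = 1764 ≡ 48 (mod 66)
42^4 ≡ 48^2 = 2304 ≡ 60 (mod 66)
42^8 ≡ 60^2 = 3600 ≡ 36 (mod 66)
42^16 ≡ 36^2 = 1296 ≡ 42 (mod 66)
42^32 ≡ 42^2 = 1764 ≡ 48 (mod 66)
42^64 ≡ 48^2 = 2304 ≡ 60 (mod 66)
42^128 ≡ 60^2 = 3600 ≡ 36 (mod 66)
42^134 = 42^128 · 42^4 · 42^2 ≡ 36 · 60 · 48 (mod 66).
Accumulate the product:
36 · 60 = 2160 ≡ 48
48 · 48 = 2304 ≡ 60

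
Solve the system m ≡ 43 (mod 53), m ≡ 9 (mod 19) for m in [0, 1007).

997

53⁻¹ mod 19: 53·14 ≡ 1 (mod 19), so 53⁻¹ ≡ 14.
m = 43 + 53·((9 − 43)·14 mod 19) = 43 + 53·18 = 997.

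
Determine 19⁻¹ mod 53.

By the extended Euclidean algorithm:
53 = 2*19 + 15
19 = 1*15 + 4
15 = 3*4 + 3
4 = 1*3 + 1
3 = 3*1 + 0
gcd(19, 53) = 1, so the inverse exists.
Back-substitute for 1:
1 = 1*4 − 1*3
  = −1*15 + 4*4
  = 4*19 − 5*15
  = −5*53 + 14*19
So 19⁻¹ ≡ 14 (mod 53).

14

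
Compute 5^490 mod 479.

5^1 ≡ 5 (mod 479)
5^2 ≡ 5^2 = 25 (mod 479)
5^4 ≡ 25^2 = 625 ≡ 146 (mod 479)
5^8 ≡ 146^2 = 21316 ≡ 240 (mod 479)
5^16 ≡ 240^2 = 57600 ≡ 120 (mod 479)
5^32 ≡ 120^2 = 14400 ≡ 30 (mod 479)
5^64 ≡ 30^2 = 900 ≡ 421 (mod 479)
5^128 ≡ 421^2 = 177241 ≡ 11 (mod 479)
5^256 ≡ 11^2 = 121 (mod 479)
5^490 = 5^256 × 5^128 × 5^64 × 5^32 × 5^8 × 5^2 ≡ 121 × 11 × 421 × 30 × 240 × 25 (mod 479).
Accumulate the product:
121 × 11 = 1331 ≡ 373
373 × 421 = 157033 ≡ 400
400 × 30 = 12000 ≡ 25
25 × 240 = 6000 ≡ 252
252 × 25 = 6300 ≡ 73

73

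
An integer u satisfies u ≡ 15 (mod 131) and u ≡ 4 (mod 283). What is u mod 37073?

131⁻¹ mod 283: 131*229 ≡ 1 (mod 283), so 131⁻¹ ≡ 229.
u = 15 + 131*((4 − 15)*229 mod 283) = 15 + 131*28 = 3683.
Check: 3683 mod 131 = 15, 3683 mod 283 = 4. ✓

3683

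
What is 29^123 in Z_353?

272

29^1 ≡ 29 (mod 353)
29^2 ≡ 29^2 = 841 ≡ 135 (mod 353)
29^4 ≡ 135^2 = 18225 ≡ 222 (mod 353)
29^8 ≡ 222^2 = 49284 ≡ 217 (mod 353)
29^16 ≡ 217^2 = 47089 ≡ 140 (mod 353)
29^32 ≡ 140^2 = 19600 ≡ 185 (mod 353)
29^64 ≡ 185^2 = 34225 ≡ 337 (mod 353)
29^123 = 29^64 * 29^32 * 29^16 * 29^8 * 29^2 * 29^1 ≡ 337 * 185 * 140 * 217 * 135 * 29 (mod 353).
Accumulate the product:
337 * 185 = 62345 ≡ 217
217 * 140 = 30380 ≡ 22
22 * 217 = 4774 ≡ 185
185 * 135 = 24975 ≡ 265
265 * 29 = 7685 ≡ 272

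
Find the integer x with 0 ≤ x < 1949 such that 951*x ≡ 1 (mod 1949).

1949 = 2×951 + 47
951 = 20×47 + 11
47 = 4×11 + 3
11 = 3×3 + 2
3 = 1×2 + 1
2 = 2×1 + 0
gcd(951, 1949) = 1, so the inverse exists.
Back-substitute for 1:
1 = 1×3 − 1×2
  = −1×11 + 4×3
  = 4×47 − 17×11
  = −17×951 + 344×47
  = 344×1949 − 705×951
So 951⁻¹ ≡ −705 ≡ 1244 (mod 1949).

1244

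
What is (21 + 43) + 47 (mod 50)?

11

21 + 43 = 64 ≡ 14 (mod 50)
14 + 47 = 61 ≡ 11 (mod 50)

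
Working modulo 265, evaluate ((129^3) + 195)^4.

(129)^3 ≡ 189 (mod 265)
189 + 195 = 384 ≡ 119 (mod 265)
(119)^4 ≡ 206 (mod 265)

206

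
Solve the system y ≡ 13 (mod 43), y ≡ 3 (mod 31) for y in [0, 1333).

43⁻¹ mod 31: 43·13 ≡ 1 (mod 31), so 43⁻¹ ≡ 13.
y = 13 + 43·((3 − 13)·13 mod 31) = 13 + 43·25 = 1088.
Check: 1088 mod 43 = 13, 1088 mod 31 = 3. ✓

1088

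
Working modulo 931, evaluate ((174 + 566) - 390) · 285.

174 + 566 = 740
740 - 390 = 350
350 · 285 = 99750 ≡ 133 (mod 931)

133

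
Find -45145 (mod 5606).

5309

-45145 = -9·5606 + 5309, so -45145 ≡ 5309 (mod 5606).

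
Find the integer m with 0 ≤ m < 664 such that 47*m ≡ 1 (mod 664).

By the extended Euclidean algorithm:
664 = 14×47 + 6
47 = 7×6 + 5
6 = 1×5 + 1
5 = 5×1 + 0
gcd(47, 664) = 1, so the inverse exists.
Back-substitute for 1:
1 = 1×6 − 1×5
  = −1×47 + 8×6
  = 8×664 − 113×47
So 47⁻¹ ≡ −113 ≡ 551 (mod 664).

551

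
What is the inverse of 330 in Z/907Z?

459

Apply the Euclidean algorithm and back-substitute:
907 = 2*330 + 247
330 = 1*247 + 83
247 = 2*83 + 81
83 = 1*81 + 2
81 = 40*2 + 1
2 = 2*1 + 0
gcd(330, 907) = 1, so the inverse exists.
Back-substitute for 1:
1 = 1*81 − 40*2
  = −40*83 + 41*81
  = 41*247 − 122*83
  = −122*330 + 163*247
  = 163*907 − 448*330
So 330⁻¹ ≡ −448 ≡ 459 (mod 907).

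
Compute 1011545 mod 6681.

2714

1011545 = 151×6681 + 2714, so 1011545 ≡ 2714 (mod 6681).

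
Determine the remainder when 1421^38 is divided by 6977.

38 in binary is 100110, i.e. 38 = 32 + 4 + 2.
1421^1 ≡ 1421 (mod 6977)
1421^2 ≡ 1421^2 = 2019241 ≡ 2888 (mod 6977)
1421^4 ≡ 2888^2 = 8340544 ≡ 3029 (mod 6977)
1421^8 ≡ 3029^2 = 9174841 ≡ 86 (mod 6977)
1421^16 ≡ 86^2 = 7396 ≡ 419 (mod 6977)
1421^32 ≡ 419^2 = 175561 ≡ 1136 (mod 6977)
1421^38 = 1421^32 · 1421^4 · 1421^2 ≡ 1136 · 3029 · 2888 (mod 6977).
Accumulate the product:
1136 · 3029 = 3440944 ≡ 1283
1283 · 2888 = 3705304 ≡ 517

517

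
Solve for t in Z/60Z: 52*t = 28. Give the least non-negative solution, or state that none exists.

4

gcd(52, 60) = 4, and 4 | 28, so solutions exist.
Divide through by 4: 13*t mod 15 = 7.
13⁻¹ ≡ 7 (mod 15).
t ≡ 7*7 ≡ 4 (mod 15).
The smallest non-negative solution is t = 4.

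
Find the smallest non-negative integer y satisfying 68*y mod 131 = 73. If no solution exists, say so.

gcd(68, 131) = 1, so a unique solution mod 131 exists.
68⁻¹ ≡ 79 (mod 131).
y ≡ 79*73 ≡ 3 (mod 131).

3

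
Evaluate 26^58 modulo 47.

16

By square-and-multiply:
26^1 ≡ 26 (mod 47)
26^2 ≡ 26^2 = 676 ≡ 18 (mod 47)
26^4 ≡ 18^2 = 324 ≡ 42 (mod 47)
26^8 ≡ 42^2 = 1764 ≡ 25 (mod 47)
26^16 ≡ 25^2 = 625 ≡ 14 (mod 47)
26^32 ≡ 14^2 = 196 ≡ 8 (mod 47)
26^58 = 26^32 · 26^16 · 26^8 · 26^2 ≡ 8 · 14 · 25 · 18 (mod 47).
Accumulate the product:
8 · 14 = 112 ≡ 18
18 · 25 = 450 ≡ 27
27 · 18 = 486 ≡ 16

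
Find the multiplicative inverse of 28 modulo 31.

10

31 = 1×28 + 3
28 = 9×3 + 1
3 = 3×1 + 0
gcd(28, 31) = 1, so the inverse exists.
Back-substitute for 1:
1 = 1×28 − 9×3
  = −9×31 + 10×28
So 28⁻¹ ≡ 10 (mod 31).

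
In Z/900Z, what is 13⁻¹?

277

By the extended Euclidean algorithm:
900 = 69*13 + 3
13 = 4*3 + 1
3 = 3*1 + 0
gcd(13, 900) = 1, so the inverse exists.
Bézout: 1 = −4*900 + 277*13.
So 13⁻¹ ≡ 277 (mod 900).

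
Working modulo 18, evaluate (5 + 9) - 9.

5 + 9 = 14
14 - 9 = 5

5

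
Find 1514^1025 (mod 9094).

Compute successive squares:
1025 in binary is 10000000001, i.e. 1025 = 1024 + 1.
1514^1 ≡ 1514 (mod 9094)
1514^2 ≡ 1514^2 = 2292196 ≡ 508 (mod 9094)
1514^4 ≡ 508^2 = 258064 ≡ 3432 (mod 9094)
1514^8 ≡ 3432^2 = 11778624 ≡ 1894 (mod 9094)
1514^16 ≡ 1894^2 = 3587236 ≡ 4200 (mod 9094)
1514^32 ≡ 4200^2 = 17640000 ≡ 6734 (mod 9094)
1514^64 ≡ 6734^2 = 45346756 ≡ 4072 (mod 9094)
1514^128 ≡ 4072^2 = 16581184 ≡ 2822 (mod 9094)
1514^256 ≡ 2822^2 = 7963684 ≡ 6434 (mod 9094)
1514^512 ≡ 6434^2 = 41396356 ≡ 468 (mod 9094)
1514^1024 ≡ 468^2 = 219024 ≡ 768 (mod 9094)
1514^1025 = 1514^1024 * 1514^1 ≡ 768 * 1514 (mod 9094).
768 * 1514 = 1162752 ≡ 7814 (mod 9094).

7814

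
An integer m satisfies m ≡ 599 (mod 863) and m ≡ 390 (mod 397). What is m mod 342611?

863⁻¹ mod 397: 863·374 ≡ 1 (mod 397), so 863⁻¹ ≡ 374.
m = 599 + 863·((390 − 599)·374 mod 397) = 599 + 863·43 = 37708.
Check: 37708 mod 863 = 599, 37708 mod 397 = 390. ✓

37708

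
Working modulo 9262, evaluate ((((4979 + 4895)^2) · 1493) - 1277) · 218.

4979 + 4895 = 9874 ≡ 612 (mod 9262)
(612)^2 ≡ 4064 (mod 9262)
4064 · 1493 = 6067552 ≡ 942 (mod 9262)
942 - 1277 = -335 ≡ 8927 (mod 9262)
8927 · 218 = 1946086 ≡ 1066 (mod 9262)

1066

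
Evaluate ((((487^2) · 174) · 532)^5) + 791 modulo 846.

845

(487)^2 ≡ 289 (mod 846)
289 · 174 = 50286 ≡ 372 (mod 846)
372 · 532 = 197904 ≡ 786 (mod 846)
(786)^5 ≡ 54 (mod 846)
54 + 791 = 845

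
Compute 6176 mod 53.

28

6176 = 116×53 + 28, so 6176 ≡ 28 (mod 53).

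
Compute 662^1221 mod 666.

26

Compute successive squares:
662^1 ≡ 662 (mod 666)
662^2 ≡ 662^2 = 438244 ≡ 16 (mod 666)
662^4 ≡ 16^2 = 256 (mod 666)
662^8 ≡ 256^2 = 65536 ≡ 268 (mod 666)
662^16 ≡ 268^2 = 71824 ≡ 562 (mod 666)
662^32 ≡ 562^2 = 315844 ≡ 160 (mod 666)
662^64 ≡ 160^2 = 25600 ≡ 292 (mod 666)
662^128 ≡ 292^2 = 85264 ≡ 16 (mod 666)
662^256 ≡ 16^2 = 256 (mod 666)
662^512 ≡ 256^2 = 65536 ≡ 268 (mod 666)
662^1024 ≡ 268^2 = 71824 ≡ 562 (mod 666)
662^1221 = 662^1024 · 662^128 · 662^64 · 662^4 · 662^1 ≡ 562 · 16 · 292 · 256 · 662 (mod 666).
Accumulate the product:
562 · 16 = 8992 ≡ 334
334 · 292 = 97528 ≡ 292
292 · 256 = 74752 ≡ 160
160 · 662 = 105920 ≡ 26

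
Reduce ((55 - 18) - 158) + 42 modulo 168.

55 - 18 = 37
37 - 158 = -121 ≡ 47 (mod 168)
47 + 42 = 89

89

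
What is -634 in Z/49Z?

-634 = -13·49 + 3, so -634 ≡ 3 (mod 49).

3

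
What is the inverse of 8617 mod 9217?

8495

9217 = 1×8617 + 600
8617 = 14×600 + 217
600 = 2×217 + 166
217 = 1×166 + 51
166 = 3×51 + 13
51 = 3×13 + 12
13 = 1×12 + 1
12 = 12×1 + 0
gcd(8617, 9217) = 1, so the inverse exists.
Back-substitute for 1:
1 = 1×13 − 1×12
  = −1×51 + 4×13
  = 4×166 − 13×51
  = −13×217 + 17×166
  = 17×600 − 47×217
  = −47×8617 + 675×600
  = 675×9217 − 722×8617
So 8617⁻¹ ≡ −722 ≡ 8495 (mod 9217).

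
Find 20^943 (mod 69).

943 in binary is 1110101111, i.e. 943 = 512 + 256 + 128 + 32 + 8 + 4 + 2 + 1.
20^1 ≡ 20 (mod 69)
20^2 ≡ 20^2 = 400 ≡ 55 (mod 69)
20^4 ≡ 55^2 = 3025 ≡ 58 (mod 69)
20^8 ≡ 58^2 = 3364 ≡ 52 (mod 69)
20^16 ≡ 52^2 = 2704 ≡ 13 (mod 69)
20^32 ≡ 13^2 = 169 ≡ 31 (mod 69)
20^64 ≡ 31^2 = 961 ≡ 64 (mod 69)
20^128 ≡ 64^2 = 4096 ≡ 25 (mod 69)
20^256 ≡ 25^2 = 625 ≡ 4 (mod 69)
20^512 ≡ 4^2 = 16 (mod 69)
20^943 = 20^512 * 20^256 * 20^128 * 20^32 * 20^8 * 20^4 * 20^2 * 20^1 ≡ 16 * 4 * 25 * 31 * 52 * 58 * 55 * 20 (mod 69).
Accumulate the product:
16 * 4 = 64
64 * 25 = 1600 ≡ 13
13 * 31 = 403 ≡ 58
58 * 52 = 3016 ≡ 49
49 * 58 = 2842 ≡ 13
13 * 55 = 715 ≡ 25
25 * 20 = 500 ≡ 17

17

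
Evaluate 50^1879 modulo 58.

10

Compute successive squares:
1879 in binary is 11101010111, i.e. 1879 = 1024 + 512 + 256 + 64 + 16 + 4 + 2 + 1.
50^1 ≡ 50 (mod 58)
50^2 ≡ 50^2 = 2500 ≡ 6 (mod 58)
50^4 ≡ 6^2 = 36 (mod 58)
50^8 ≡ 36^2 = 1296 ≡ 20 (mod 58)
50^16 ≡ 20^2 = 400 ≡ 52 (mod 58)
50^32 ≡ 52^2 = 2704 ≡ 36 (mod 58)
50^64 ≡ 36^2 = 1296 ≡ 20 (mod 58)
50^128 ≡ 20^2 = 400 ≡ 52 (mod 58)
50^256 ≡ 52^2 = 2704 ≡ 36 (mod 58)
50^512 ≡ 36^2 = 1296 ≡ 20 (mod 58)
50^1024 ≡ 20^2 = 400 ≡ 52 (mod 58)
50^1879 = 50^1024 * 50^512 * 50^256 * 50^64 * 50^16 * 50^4 * 50^2 * 50^1 ≡ 52 * 20 * 36 * 20 * 52 * 36 * 6 * 50 (mod 58).
Accumulate the product:
52 * 20 = 1040 ≡ 54
54 * 36 = 1944 ≡ 30
30 * 20 = 600 ≡ 20
20 * 52 = 1040 ≡ 54
54 * 36 = 1944 ≡ 30
30 * 6 = 180 ≡ 6
6 * 50 = 300 ≡ 10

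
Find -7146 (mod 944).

-7146 = -8*944 + 406, so -7146 ≡ 406 (mod 944).

406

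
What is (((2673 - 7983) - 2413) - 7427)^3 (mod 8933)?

2765

2673 - 7983 = -5310 ≡ 3623 (mod 8933)
3623 - 2413 = 1210
1210 - 7427 = -6217 ≡ 2716 (mod 8933)
(2716)^3 ≡ 2765 (mod 8933)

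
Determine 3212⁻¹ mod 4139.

2929

Apply the Euclidean algorithm and back-substitute:
4139 = 1·3212 + 927
3212 = 3·927 + 431
927 = 2·431 + 65
431 = 6·65 + 41
65 = 1·41 + 24
41 = 1·24 + 17
24 = 1·17 + 7
17 = 2·7 + 3
7 = 2·3 + 1
3 = 3·1 + 0
gcd(3212, 4139) = 1, so the inverse exists.
Bézout: 1 = 939·4139 − 1210·3212.
So 3212⁻¹ ≡ −1210 ≡ 2929 (mod 4139).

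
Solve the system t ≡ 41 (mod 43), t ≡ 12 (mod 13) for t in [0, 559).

428

43⁻¹ mod 13: 43×10 ≡ 1 (mod 13), so 43⁻¹ ≡ 10.
t = 41 + 43×((12 − 41)×10 mod 13) = 41 + 43×9 = 428.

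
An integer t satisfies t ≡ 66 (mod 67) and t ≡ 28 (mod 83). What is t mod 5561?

67⁻¹ mod 83: 67·57 ≡ 1 (mod 83), so 67⁻¹ ≡ 57.
t = 66 + 67·((28 − 66)·57 mod 83) = 66 + 67·75 = 5091.

5091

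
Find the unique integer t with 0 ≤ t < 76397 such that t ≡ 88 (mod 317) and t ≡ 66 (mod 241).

66341

317⁻¹ mod 241: 317*111 ≡ 1 (mod 241), so 317⁻¹ ≡ 111.
t = 88 + 317*((66 − 88)*111 mod 241) = 88 + 317*209 = 66341.
Check: 66341 mod 317 = 88, 66341 mod 241 = 66. ✓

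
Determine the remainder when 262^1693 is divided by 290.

1693 in binary is 11010011101, i.e. 1693 = 1024 + 512 + 128 + 16 + 8 + 4 + 1.
262^1 ≡ 262 (mod 290)
262^2 ≡ 262^2 = 68644 ≡ 204 (mod 290)
262^4 ≡ 204^2 = 41616 ≡ 146 (mod 290)
262^8 ≡ 146^2 = 21316 ≡ 146 (mod 290)
262^16 ≡ 146^2 = 21316 ≡ 146 (mod 290)
262^32 ≡ 146^2 = 21316 ≡ 146 (mod 290)
262^64 ≡ 146^2 = 21316 ≡ 146 (mod 290)
262^128 ≡ 146^2 = 21316 ≡ 146 (mod 290)
262^256 ≡ 146^2 = 21316 ≡ 146 (mod 290)
262^512 ≡ 146^2 = 21316 ≡ 146 (mod 290)
262^1024 ≡ 146^2 = 21316 ≡ 146 (mod 290)
262^1693 = 262^1024 × 262^512 × 262^128 × 262^16 × 262^8 × 262^4 × 262^1 ≡ 146 × 146 × 146 × 146 × 146 × 146 × 262 (mod 290).
Accumulate the product:
146 × 146 = 21316 ≡ 146
146 × 146 = 21316 ≡ 146
146 × 146 = 21316 ≡ 146
146 × 146 = 21316 ≡ 146
146 × 146 = 21316 ≡ 146
146 × 262 = 38252 ≡ 262

262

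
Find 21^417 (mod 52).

By square-and-multiply:
417 in binary is 110100001, i.e. 417 = 256 + 128 + 32 + 1.
21^1 ≡ 21 (mod 52)
21^2 ≡ 21^2 = 441 ≡ 25 (mod 52)
21^4 ≡ 25^2 = 625 ≡ 1 (mod 52)
21^8 ≡ 1^2 = 1 (mod 52)
21^16 ≡ 1^2 = 1 (mod 52)
21^32 ≡ 1^2 = 1 (mod 52)
21^64 ≡ 1^2 = 1 (mod 52)
21^128 ≡ 1^2 = 1 (mod 52)
21^256 ≡ 1^2 = 1 (mod 52)
21^417 = 21^256 × 21^128 × 21^32 × 21^1 ≡ 1 × 1 × 1 × 21 (mod 52).
Accumulate the product:
1 × 1 = 1
1 × 1 = 1
1 × 21 = 21

21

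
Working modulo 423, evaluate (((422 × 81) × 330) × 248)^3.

422 × 81 = 34182 ≡ 342 (mod 423)
342 × 330 = 112860 ≡ 342 (mod 423)
342 × 248 = 84816 ≡ 216 (mod 423)
(216)^3 ≡ 144 (mod 423)

144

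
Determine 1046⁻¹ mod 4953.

3755

By the extended Euclidean algorithm:
4953 = 4×1046 + 769
1046 = 1×769 + 277
769 = 2×277 + 215
277 = 1×215 + 62
215 = 3×62 + 29
62 = 2×29 + 4
29 = 7×4 + 1
4 = 4×1 + 0
gcd(1046, 4953) = 1, so the inverse exists.
Bézout: 1 = 253×4953 − 1198×1046.
So 1046⁻¹ ≡ −1198 ≡ 3755 (mod 4953).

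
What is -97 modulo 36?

11

-97 = -3*36 + 11, so -97 ≡ 11 (mod 36).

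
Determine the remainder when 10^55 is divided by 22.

10

Compute successive squares:
55 in binary is 110111, i.e. 55 = 32 + 16 + 4 + 2 + 1.
10^1 ≡ 10 (mod 22)
10^2 ≡ 10^2 = 100 ≡ 12 (mod 22)
10^4 ≡ 12^2 = 144 ≡ 12 (mod 22)
10^8 ≡ 12^2 = 144 ≡ 12 (mod 22)
10^16 ≡ 12^2 = 144 ≡ 12 (mod 22)
10^32 ≡ 12^2 = 144 ≡ 12 (mod 22)
10^55 = 10^32 * 10^16 * 10^4 * 10^2 * 10^1 ≡ 12 * 12 * 12 * 12 * 10 (mod 22).
Accumulate the product:
12 * 12 = 144 ≡ 12
12 * 12 = 144 ≡ 12
12 * 12 = 144 ≡ 12
12 * 10 = 120 ≡ 10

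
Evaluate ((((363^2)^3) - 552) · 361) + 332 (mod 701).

(363)^2 ≡ 682 (mod 701)
(682)^3 ≡ 151 (mod 701)
151 - 552 = -401 ≡ 300 (mod 701)
300 · 361 = 108300 ≡ 346 (mod 701)
346 + 332 = 678

678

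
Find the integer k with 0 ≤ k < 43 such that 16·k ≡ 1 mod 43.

43 = 2×16 + 11
16 = 1×11 + 5
11 = 2×5 + 1
5 = 5×1 + 0
gcd(16, 43) = 1, so the inverse exists.
Bézout: 1 = 3×43 − 8×16.
So 16⁻¹ ≡ −8 ≡ 35 (mod 43).

35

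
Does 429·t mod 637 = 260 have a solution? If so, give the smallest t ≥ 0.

gcd(429, 637) = 13, and 13 | 260, so solutions exist.
Divide through by 13: 33·t = 20 (mod 49).
33⁻¹ ≡ 3 (mod 49).
t ≡ 3·20 ≡ 11 (mod 49).
The smallest non-negative solution is t = 11.

11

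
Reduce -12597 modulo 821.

-12597 = -16*821 + 539, so -12597 ≡ 539 (mod 821).

539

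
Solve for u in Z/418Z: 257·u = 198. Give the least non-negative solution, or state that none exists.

gcd(257, 418) = 1, so a unique solution mod 418 exists.
257⁻¹ ≡ 135 (mod 418).
u ≡ 135·198 ≡ 396 (mod 418).

396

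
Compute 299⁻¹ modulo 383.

269

383 = 1*299 + 84
299 = 3*84 + 47
84 = 1*47 + 37
47 = 1*37 + 10
37 = 3*10 + 7
10 = 1*7 + 3
7 = 2*3 + 1
3 = 3*1 + 0
gcd(299, 383) = 1, so the inverse exists.
Back-substitute for 1:
1 = 1*7 − 2*3
  = −2*10 + 3*7
  = 3*37 − 11*10
  = −11*47 + 14*37
  = 14*84 − 25*47
  = −25*299 + 89*84
  = 89*383 − 114*299
So 299⁻¹ ≡ −114 ≡ 269 (mod 383).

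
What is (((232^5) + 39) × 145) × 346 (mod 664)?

70

(232)^5 ≡ 24 (mod 664)
24 + 39 = 63
63 × 145 = 9135 ≡ 503 (mod 664)
503 × 346 = 174038 ≡ 70 (mod 664)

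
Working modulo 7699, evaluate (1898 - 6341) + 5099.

1898 - 6341 = -4443 ≡ 3256 (mod 7699)
3256 + 5099 = 8355 ≡ 656 (mod 7699)

656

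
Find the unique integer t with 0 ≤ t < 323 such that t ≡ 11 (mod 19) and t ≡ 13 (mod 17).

30

19⁻¹ mod 17: 19·9 ≡ 1 (mod 17), so 19⁻¹ ≡ 9.
t = 11 + 19·((13 − 11)·9 mod 17) = 11 + 19·1 = 30.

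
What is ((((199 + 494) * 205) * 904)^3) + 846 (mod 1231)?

199 + 494 = 693
693 * 205 = 142065 ≡ 500 (mod 1231)
500 * 904 = 452000 ≡ 223 (mod 1231)
(223)^3 ≡ 719 (mod 1231)
719 + 846 = 1565 ≡ 334 (mod 1231)

334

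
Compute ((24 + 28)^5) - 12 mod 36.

28

24 + 28 = 52 ≡ 16 (mod 36)
(16)^5 ≡ 4 (mod 36)
4 - 12 = -8 ≡ 28 (mod 36)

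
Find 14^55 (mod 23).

22

55 in binary is 110111, i.e. 55 = 32 + 16 + 4 + 2 + 1.
14^1 ≡ 14 (mod 23)
14^2 ≡ 14^2 = 196 ≡ 12 (mod 23)
14^4 ≡ 12^2 = 144 ≡ 6 (mod 23)
14^8 ≡ 6^2 = 36 ≡ 13 (mod 23)
14^16 ≡ 13^2 = 169 ≡ 8 (mod 23)
14^32 ≡ 8^2 = 64 ≡ 18 (mod 23)
14^55 = 14^32 · 14^16 · 14^4 · 14^2 · 14^1 ≡ 18 · 8 · 6 · 12 · 14 (mod 23).
Accumulate the product:
18 · 8 = 144 ≡ 6
6 · 6 = 36 ≡ 13
13 · 12 = 156 ≡ 18
18 · 14 = 252 ≡ 22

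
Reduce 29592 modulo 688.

8

29592 = 43·688 + 8, so 29592 ≡ 8 (mod 688).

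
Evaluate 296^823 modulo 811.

56

By square-and-multiply:
296^1 ≡ 296 (mod 811)
296^2 ≡ 296^2 = 87616 ≡ 28 (mod 811)
296^4 ≡ 28^2 = 784 (mod 811)
296^8 ≡ 784^2 = 614656 ≡ 729 (mod 811)
296^16 ≡ 729^2 = 531441 ≡ 236 (mod 811)
296^32 ≡ 236^2 = 55696 ≡ 548 (mod 811)
296^64 ≡ 548^2 = 300304 ≡ 234 (mod 811)
296^128 ≡ 234^2 = 54756 ≡ 419 (mod 811)
296^256 ≡ 419^2 = 175561 ≡ 385 (mod 811)
296^512 ≡ 385^2 = 148225 ≡ 623 (mod 811)
296^823 = 296^512 * 296^256 * 296^32 * 296^16 * 296^4 * 296^2 * 296^1 ≡ 623 * 385 * 548 * 236 * 784 * 28 * 296 (mod 811).
Accumulate the product:
623 * 385 = 239855 ≡ 610
610 * 548 = 334280 ≡ 148
148 * 236 = 34928 ≡ 55
55 * 784 = 43120 ≡ 137
137 * 28 = 3836 ≡ 592
592 * 296 = 175232 ≡ 56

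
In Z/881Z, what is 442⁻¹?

588

881 = 1·442 + 439
442 = 1·439 + 3
439 = 146·3 + 1
3 = 3·1 + 0
gcd(442, 881) = 1, so the inverse exists.
Bézout: 1 = 147·881 − 293·442.
So 442⁻¹ ≡ −293 ≡ 588 (mod 881).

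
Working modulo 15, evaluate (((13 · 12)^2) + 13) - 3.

1

13 · 12 = 156 ≡ 6 (mod 15)
(6)^2 ≡ 6 (mod 15)
6 + 13 = 19 ≡ 4 (mod 15)
4 - 3 = 1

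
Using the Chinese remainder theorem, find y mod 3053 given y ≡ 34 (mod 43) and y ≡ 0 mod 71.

43⁻¹ mod 71: 43×38 ≡ 1 (mod 71), so 43⁻¹ ≡ 38.
y = 34 + 43×((0 − 34)×38 mod 71) = 34 + 43×57 = 2485.
Check: 2485 mod 43 = 34, 2485 mod 71 = 0. ✓

2485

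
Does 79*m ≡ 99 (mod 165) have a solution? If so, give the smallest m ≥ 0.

gcd(79, 165) = 1, so a unique solution mod 165 exists.
79⁻¹ ≡ 94 (mod 165).
m ≡ 94*99 ≡ 66 (mod 165).

66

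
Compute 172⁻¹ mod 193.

193 = 1*172 + 21
172 = 8*21 + 4
21 = 5*4 + 1
4 = 4*1 + 0
gcd(172, 193) = 1, so the inverse exists.
Back-substitute for 1:
1 = 1*21 − 5*4
  = −5*172 + 41*21
  = 41*193 − 46*172
So 172⁻¹ ≡ −46 ≡ 147 (mod 193).

147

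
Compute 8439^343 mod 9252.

343 in binary is 101010111, i.e. 343 = 256 + 64 + 16 + 4 + 2 + 1.
8439^1 ≡ 8439 (mod 9252)
8439^2 ≡ 8439^2 = 71216721 ≡ 4077 (mod 9252)
8439^4 ≡ 4077^2 = 16621929 ≡ 5337 (mod 9252)
8439^8 ≡ 5337^2 = 28483569 ≡ 5913 (mod 9252)
8439^16 ≡ 5913^2 = 34963569 ≡ 261 (mod 9252)
8439^32 ≡ 261^2 = 68121 ≡ 3357 (mod 9252)
8439^64 ≡ 3357^2 = 11269449 ≡ 513 (mod 9252)
8439^128 ≡ 513^2 = 263169 ≡ 4113 (mod 9252)
8439^256 ≡ 4113^2 = 16916769 ≡ 4113 (mod 9252)
8439^343 = 8439^256 · 8439^64 · 8439^16 · 8439^4 · 8439^2 · 8439^1 ≡ 4113 · 513 · 261 · 5337 · 4077 · 8439 (mod 9252).
Accumulate the product:
4113 · 513 = 2109969 ≡ 513
513 · 261 = 133893 ≡ 4365
4365 · 5337 = 23296005 ≡ 8721
8721 · 4077 = 35555517 ≡ 81
81 · 8439 = 683559 ≡ 8163

8163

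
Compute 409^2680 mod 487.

430

2680 in binary is 101001111000, i.e. 2680 = 2048 + 512 + 64 + 32 + 16 + 8.
409^1 ≡ 409 (mod 487)
409^2 ≡ 409^2 = 167281 ≡ 240 (mod 487)
409^4 ≡ 240^2 = 57600 ≡ 134 (mod 487)
409^8 ≡ 134^2 = 17956 ≡ 424 (mod 487)
409^16 ≡ 424^2 = 179776 ≡ 73 (mod 487)
409^32 ≡ 73^2 = 5329 ≡ 459 (mod 487)
409^64 ≡ 459^2 = 210681 ≡ 297 (mod 487)
409^128 ≡ 297^2 = 88209 ≡ 62 (mod 487)
409^256 ≡ 62^2 = 3844 ≡ 435 (mod 487)
409^512 ≡ 435^2 = 189225 ≡ 269 (mod 487)
409^1024 ≡ 269^2 = 72361 ≡ 285 (mod 487)
409^2048 ≡ 285^2 = 81225 ≡ 383 (mod 487)
409^2680 = 409^2048 * 409^512 * 409^64 * 409^32 * 409^16 * 409^8 ≡ 383 * 269 * 297 * 459 * 73 * 424 (mod 487).
Accumulate the product:
383 * 269 = 103027 ≡ 270
270 * 297 = 80190 ≡ 322
322 * 459 = 147798 ≡ 237
237 * 73 = 17301 ≡ 256
256 * 424 = 108544 ≡ 430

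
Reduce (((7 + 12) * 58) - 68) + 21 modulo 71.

7 + 12 = 19
19 * 58 = 1102 ≡ 37 (mod 71)
37 - 68 = -31 ≡ 40 (mod 71)
40 + 21 = 61

61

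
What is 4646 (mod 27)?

2

4646 = 172×27 + 2, so 4646 ≡ 2 (mod 27).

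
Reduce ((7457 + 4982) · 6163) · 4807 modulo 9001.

3259

7457 + 4982 = 12439 ≡ 3438 (mod 9001)
3438 · 6163 = 21188394 ≡ 40 (mod 9001)
40 · 4807 = 192280 ≡ 3259 (mod 9001)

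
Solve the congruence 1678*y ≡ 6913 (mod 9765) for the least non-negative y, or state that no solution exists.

7936

gcd(1678, 9765) = 1, so a unique solution mod 9765 exists.
1678⁻¹ ≡ 5092 (mod 9765).
y ≡ 5092*6913 ≡ 7936 (mod 9765).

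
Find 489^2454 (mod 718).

Using repeated squaring:
489^1 ≡ 489 (mod 718)
489^2 ≡ 489^2 = 239121 ≡ 27 (mod 718)
489^4 ≡ 27^2 = 729 ≡ 11 (mod 718)
489^8 ≡ 11^2 = 121 (mod 718)
489^16 ≡ 121^2 = 14641 ≡ 281 (mod 718)
489^32 ≡ 281^2 = 78961 ≡ 699 (mod 718)
489^64 ≡ 699^2 = 488601 ≡ 361 (mod 718)
489^128 ≡ 361^2 = 130321 ≡ 363 (mod 718)
489^256 ≡ 363^2 = 131769 ≡ 375 (mod 718)
489^512 ≡ 375^2 = 140625 ≡ 615 (mod 718)
489^1024 ≡ 615^2 = 378225 ≡ 557 (mod 718)
489^2048 ≡ 557^2 = 310249 ≡ 73 (mod 718)
489^2454 = 489^2048 * 489^256 * 489^128 * 489^16 * 489^4 * 489^2 ≡ 73 * 375 * 363 * 281 * 11 * 27 (mod 718).
Accumulate the product:
73 * 375 = 27375 ≡ 91
91 * 363 = 33033 ≡ 5
5 * 281 = 1405 ≡ 687
687 * 11 = 7557 ≡ 377
377 * 27 = 10179 ≡ 127

127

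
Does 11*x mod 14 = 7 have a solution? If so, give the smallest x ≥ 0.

gcd(11, 14) = 1, so a unique solution mod 14 exists.
11⁻¹ ≡ 9 (mod 14).
x ≡ 9*7 ≡ 7 (mod 14).

7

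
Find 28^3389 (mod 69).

28

By square-and-multiply:
28^1 ≡ 28 (mod 69)
28^2 ≡ 28^2 = 784 ≡ 25 (mod 69)
28^4 ≡ 25^2 = 625 ≡ 4 (mod 69)
28^8 ≡ 4^2 = 16 (mod 69)
28^16 ≡ 16^2 = 256 ≡ 49 (mod 69)
28^32 ≡ 49^2 = 2401 ≡ 55 (mod 69)
28^64 ≡ 55^2 = 3025 ≡ 58 (mod 69)
28^128 ≡ 58^2 = 3364 ≡ 52 (mod 69)
28^256 ≡ 52^2 = 2704 ≡ 13 (mod 69)
28^512 ≡ 13^2 = 169 ≡ 31 (mod 69)
28^1024 ≡ 31^2 = 961 ≡ 64 (mod 69)
28^2048 ≡ 64^2 = 4096 ≡ 25 (mod 69)
28^3389 = 28^2048 · 28^1024 · 28^256 · 28^32 · 28^16 · 28^8 · 28^4 · 28^1 ≡ 25 · 64 · 13 · 55 · 49 · 16 · 4 · 28 (mod 69).
Accumulate the product:
25 · 64 = 1600 ≡ 13
13 · 13 = 169 ≡ 31
31 · 55 = 1705 ≡ 49
49 · 49 = 2401 ≡ 55
55 · 16 = 880 ≡ 52
52 · 4 = 208 ≡ 1
1 · 28 = 28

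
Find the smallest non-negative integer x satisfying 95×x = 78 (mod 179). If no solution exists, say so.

gcd(95, 179) = 1, so a unique solution mod 179 exists.
95⁻¹ ≡ 49 (mod 179).
x ≡ 49×78 ≡ 63 (mod 179).

63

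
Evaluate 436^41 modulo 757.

71

41 in binary is 101001, i.e. 41 = 32 + 8 + 1.
436^1 ≡ 436 (mod 757)
436^2 ≡ 436^2 = 190096 ≡ 89 (mod 757)
436^4 ≡ 89^2 = 7921 ≡ 351 (mod 757)
436^8 ≡ 351^2 = 123201 ≡ 567 (mod 757)
436^16 ≡ 567^2 = 321489 ≡ 521 (mod 757)
436^32 ≡ 521^2 = 271441 ≡ 435 (mod 757)
436^41 = 436^32 · 436^8 · 436^1 ≡ 435 · 567 · 436 (mod 757).
Accumulate the product:
435 · 567 = 246645 ≡ 620
620 · 436 = 270320 ≡ 71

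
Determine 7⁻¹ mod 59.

By the extended Euclidean algorithm:
59 = 8×7 + 3
7 = 2×3 + 1
3 = 3×1 + 0
gcd(7, 59) = 1, so the inverse exists.
Bézout: 1 = −2×59 + 17×7.
So 7⁻¹ ≡ 17 (mod 59).

17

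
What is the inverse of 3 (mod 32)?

11

Apply the Euclidean algorithm and back-substitute:
32 = 10·3 + 2
3 = 1·2 + 1
2 = 2·1 + 0
gcd(3, 32) = 1, so the inverse exists.
Back-substitute for 1:
1 = 1·3 − 1·2
  = −1·32 + 11·3
So 3⁻¹ ≡ 11 (mod 32).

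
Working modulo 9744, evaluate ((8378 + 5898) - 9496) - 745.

4035

8378 + 5898 = 14276 ≡ 4532 (mod 9744)
4532 - 9496 = -4964 ≡ 4780 (mod 9744)
4780 - 745 = 4035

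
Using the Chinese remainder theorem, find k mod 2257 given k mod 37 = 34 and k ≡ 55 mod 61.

848

37⁻¹ mod 61: 37×33 ≡ 1 (mod 61), so 37⁻¹ ≡ 33.
k = 34 + 37×((55 − 34)×33 mod 61) = 34 + 37×22 = 848.
Check: 848 mod 37 = 34, 848 mod 61 = 55. ✓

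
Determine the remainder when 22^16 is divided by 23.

1

By square-and-multiply:
22^1 ≡ 22 (mod 23)
22^2 ≡ 22^2 = 484 ≡ 1 (mod 23)
22^4 ≡ 1^2 = 1 (mod 23)
22^8 ≡ 1^2 = 1 (mod 23)
22^16 ≡ 1^2 = 1 (mod 23)
So 22^16 ≡ 1 (mod 23).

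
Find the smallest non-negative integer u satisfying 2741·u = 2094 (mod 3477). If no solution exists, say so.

1764

gcd(2741, 3477) = 1, so a unique solution mod 3477 exists.
2741⁻¹ ≡ 137 (mod 3477).
u ≡ 137·2094 ≡ 1764 (mod 3477).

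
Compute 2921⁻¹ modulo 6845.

6845 = 2×2921 + 1003
2921 = 2×1003 + 915
1003 = 1×915 + 88
915 = 10×88 + 35
88 = 2×35 + 18
35 = 1×18 + 17
18 = 1×17 + 1
17 = 17×1 + 0
gcd(2921, 6845) = 1, so the inverse exists.
Back-substitute for 1:
1 = 1×18 − 1×17
  = −1×35 + 2×18
  = 2×88 − 5×35
  = −5×915 + 52×88
  = 52×1003 − 57×915
  = −57×2921 + 166×1003
  = 166×6845 − 389×2921
So 2921⁻¹ ≡ −389 ≡ 6456 (mod 6845).

6456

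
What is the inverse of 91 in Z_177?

By the extended Euclidean algorithm:
177 = 1·91 + 86
91 = 1·86 + 5
86 = 17·5 + 1
5 = 5·1 + 0
gcd(91, 177) = 1, so the inverse exists.
Back-substitute for 1:
1 = 1·86 − 17·5
  = −17·91 + 18·86
  = 18·177 − 35·91
So 91⁻¹ ≡ −35 ≡ 142 (mod 177).

142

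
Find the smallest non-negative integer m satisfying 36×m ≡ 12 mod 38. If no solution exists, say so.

13

gcd(36, 38) = 2, and 2 | 12, so solutions exist.
Divide through by 2: 18×m mod 19 = 6.
18⁻¹ ≡ 18 (mod 19).
m ≡ 18×6 ≡ 13 (mod 19).
The smallest non-negative solution is m = 13.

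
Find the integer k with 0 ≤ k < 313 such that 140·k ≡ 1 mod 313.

Run the extended Euclidean algorithm:
313 = 2*140 + 33
140 = 4*33 + 8
33 = 4*8 + 1
8 = 8*1 + 0
gcd(140, 313) = 1, so the inverse exists.
Back-substitute for 1:
1 = 1*33 − 4*8
  = −4*140 + 17*33
  = 17*313 − 38*140
So 140⁻¹ ≡ −38 ≡ 275 (mod 313).

275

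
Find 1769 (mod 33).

1769 = 53×33 + 20, so 1769 ≡ 20 (mod 33).

20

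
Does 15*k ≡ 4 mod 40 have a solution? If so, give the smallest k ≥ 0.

no solution

gcd(15, 40) = 5, and 5 does not divide 4.
So the congruence has no solution.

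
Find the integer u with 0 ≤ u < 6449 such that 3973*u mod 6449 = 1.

3847

Run the extended Euclidean algorithm:
6449 = 1·3973 + 2476
3973 = 1·2476 + 1497
2476 = 1·1497 + 979
1497 = 1·979 + 518
979 = 1·518 + 461
518 = 1·461 + 57
461 = 8·57 + 5
57 = 11·5 + 2
5 = 2·2 + 1
2 = 2·1 + 0
gcd(3973, 6449) = 1, so the inverse exists.
Back-substitute for 1:
1 = 1·5 − 2·2
  = −2·57 + 23·5
  = 23·461 − 186·57
  = −186·518 + 209·461
  = 209·979 − 395·518
  = −395·1497 + 604·979
  = 604·2476 − 999·1497
  = −999·3973 + 1603·2476
  = 1603·6449 − 2602·3973
So 3973⁻¹ ≡ −2602 ≡ 3847 (mod 6449).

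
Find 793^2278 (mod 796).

793

Compute successive squares:
2278 in binary is 100011100110, i.e. 2278 = 2048 + 128 + 64 + 32 + 4 + 2.
793^1 ≡ 793 (mod 796)
793^2 ≡ 793^2 = 628849 ≡ 9 (mod 796)
793^4 ≡ 9^2 = 81 (mod 796)
793^8 ≡ 81^2 = 6561 ≡ 193 (mod 796)
793^16 ≡ 193^2 = 37249 ≡ 633 (mod 796)
793^32 ≡ 633^2 = 400689 ≡ 301 (mod 796)
793^64 ≡ 301^2 = 90601 ≡ 653 (mod 796)
793^128 ≡ 653^2 = 426409 ≡ 549 (mod 796)
793^256 ≡ 549^2 = 301401 ≡ 513 (mod 796)
793^512 ≡ 513^2 = 263169 ≡ 489 (mod 796)
793^1024 ≡ 489^2 = 239121 ≡ 321 (mod 796)
793^2048 ≡ 321^2 = 103041 ≡ 357 (mod 796)
793^2278 = 793^2048 * 793^128 * 793^64 * 793^32 * 793^4 * 793^2 ≡ 357 * 549 * 653 * 301 * 81 * 9 (mod 796).
Accumulate the product:
357 * 549 = 195993 ≡ 177
177 * 653 = 115581 ≡ 161
161 * 301 = 48461 ≡ 701
701 * 81 = 56781 ≡ 265
265 * 9 = 2385 ≡ 793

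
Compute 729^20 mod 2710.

By square-and-multiply:
20 in binary is 10100, i.e. 20 = 16 + 4.
729^1 ≡ 729 (mod 2710)
729^2 ≡ 729^2 = 531441 ≡ 281 (mod 2710)
729^4 ≡ 281^2 = 78961 ≡ 371 (mod 2710)
729^8 ≡ 371^2 = 137641 ≡ 2141 (mod 2710)
729^16 ≡ 2141^2 = 4583881 ≡ 1271 (mod 2710)
729^20 = 729^16 * 729^4 ≡ 1271 * 371 (mod 2710).
1271 * 371 = 471541 ≡ 1 (mod 2710).

1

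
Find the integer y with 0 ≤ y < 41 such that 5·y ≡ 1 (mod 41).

33

Run the extended Euclidean algorithm:
41 = 8×5 + 1
5 = 5×1 + 0
gcd(5, 41) = 1, so the inverse exists.
Bézout: 1 = 1×41 − 8×5.
So 5⁻¹ ≡ −8 ≡ 33 (mod 41).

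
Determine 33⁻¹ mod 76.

Apply the Euclidean algorithm and back-substitute:
76 = 2·33 + 10
33 = 3·10 + 3
10 = 3·3 + 1
3 = 3·1 + 0
gcd(33, 76) = 1, so the inverse exists.
Bézout: 1 = 10·76 − 23·33.
So 33⁻¹ ≡ −23 ≡ 53 (mod 76).

53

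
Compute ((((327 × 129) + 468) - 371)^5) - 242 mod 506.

450

327 × 129 = 42183 ≡ 185 (mod 506)
185 + 468 = 653 ≡ 147 (mod 506)
147 - 371 = -224 ≡ 282 (mod 506)
(282)^5 ≡ 186 (mod 506)
186 - 242 = -56 ≡ 450 (mod 506)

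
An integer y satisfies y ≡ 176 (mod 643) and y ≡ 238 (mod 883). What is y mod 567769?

175072

643⁻¹ mod 883: 643*688 ≡ 1 (mod 883), so 643⁻¹ ≡ 688.
y = 176 + 643*((238 − 176)*688 mod 883) = 176 + 643*272 = 175072.
Check: 175072 mod 643 = 176, 175072 mod 883 = 238. ✓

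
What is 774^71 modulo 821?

498

774^1 ≡ 774 (mod 821)
774^2 ≡ 774^2 = 599076 ≡ 567 (mod 821)
774^4 ≡ 567^2 = 321489 ≡ 478 (mod 821)
774^8 ≡ 478^2 = 228484 ≡ 246 (mod 821)
774^16 ≡ 246^2 = 60516 ≡ 583 (mod 821)
774^32 ≡ 583^2 = 339889 ≡ 816 (mod 821)
774^64 ≡ 816^2 = 665856 ≡ 25 (mod 821)
774^71 = 774^64 * 774^4 * 774^2 * 774^1 ≡ 25 * 478 * 567 * 774 (mod 821).
Accumulate the product:
25 * 478 = 11950 ≡ 456
456 * 567 = 258552 ≡ 758
758 * 774 = 586692 ≡ 498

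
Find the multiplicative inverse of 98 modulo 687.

680

687 = 7·98 + 1
98 = 98·1 + 0
gcd(98, 687) = 1, so the inverse exists.
Back-substitute for 1:
1 = 1·687 − 7·98
So 98⁻¹ ≡ −7 ≡ 680 (mod 687).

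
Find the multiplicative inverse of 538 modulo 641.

By the extended Euclidean algorithm:
641 = 1·538 + 103
538 = 5·103 + 23
103 = 4·23 + 11
23 = 2·11 + 1
11 = 11·1 + 0
gcd(538, 641) = 1, so the inverse exists.
Bézout: 1 = −47·641 + 56·538.
So 538⁻¹ ≡ 56 (mod 641).

56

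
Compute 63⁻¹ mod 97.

77

97 = 1·63 + 34
63 = 1·34 + 29
34 = 1·29 + 5
29 = 5·5 + 4
5 = 1·4 + 1
4 = 4·1 + 0
gcd(63, 97) = 1, so the inverse exists.
Bézout: 1 = 13·97 − 20·63.
So 63⁻¹ ≡ −20 ≡ 77 (mod 97).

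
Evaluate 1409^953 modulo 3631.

3277

953 in binary is 1110111001, i.e. 953 = 512 + 256 + 128 + 32 + 16 + 8 + 1.
1409^1 ≡ 1409 (mod 3631)
1409^2 ≡ 1409^2 = 1985281 ≡ 2755 (mod 3631)
1409^4 ≡ 2755^2 = 7590025 ≡ 1235 (mod 3631)
1409^8 ≡ 1235^2 = 1525225 ≡ 205 (mod 3631)
1409^16 ≡ 205^2 = 42025 ≡ 2084 (mod 3631)
1409^32 ≡ 2084^2 = 4343056 ≡ 380 (mod 3631)
1409^64 ≡ 380^2 = 144400 ≡ 2791 (mod 3631)
1409^128 ≡ 2791^2 = 7789681 ≡ 1186 (mod 3631)
1409^256 ≡ 1186^2 = 1406596 ≡ 1399 (mod 3631)
1409^512 ≡ 1399^2 = 1957201 ≡ 92 (mod 3631)
1409^953 = 1409^512 × 1409^256 × 1409^128 × 1409^32 × 1409^16 × 1409^8 × 1409^1 ≡ 92 × 1399 × 1186 × 380 × 2084 × 205 × 1409 (mod 3631).
Accumulate the product:
92 × 1399 = 128708 ≡ 1623
1623 × 1186 = 1924878 ≡ 448
448 × 380 = 170240 ≡ 3214
3214 × 2084 = 6697976 ≡ 2412
2412 × 205 = 494460 ≡ 644
644 × 1409 = 907396 ≡ 3277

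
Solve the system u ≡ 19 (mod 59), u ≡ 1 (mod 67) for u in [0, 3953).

1140

59⁻¹ mod 67: 59*25 ≡ 1 (mod 67), so 59⁻¹ ≡ 25.
u = 19 + 59*((1 − 19)*25 mod 67) = 19 + 59*19 = 1140.
Check: 1140 mod 59 = 19, 1140 mod 67 = 1. ✓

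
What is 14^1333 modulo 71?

46

Using repeated squaring:
1333 in binary is 10100110101, i.e. 1333 = 1024 + 256 + 32 + 16 + 4 + 1.
14^1 ≡ 14 (mod 71)
14^2 ≡ 14^2 = 196 ≡ 54 (mod 71)
14^4 ≡ 54^2 = 2916 ≡ 5 (mod 71)
14^8 ≡ 5^2 = 25 (mod 71)
14^16 ≡ 25^2 = 625 ≡ 57 (mod 71)
14^32 ≡ 57^2 = 3249 ≡ 54 (mod 71)
14^64 ≡ 54^2 = 2916 ≡ 5 (mod 71)
14^128 ≡ 5^2 = 25 (mod 71)
14^256 ≡ 25^2 = 625 ≡ 57 (mod 71)
14^512 ≡ 57^2 = 3249 ≡ 54 (mod 71)
14^1024 ≡ 54^2 = 2916 ≡ 5 (mod 71)
14^1333 = 14^1024 * 14^256 * 14^32 * 14^16 * 14^4 * 14^1 ≡ 5 * 57 * 54 * 57 * 5 * 14 (mod 71).
Accumulate the product:
5 * 57 = 285 ≡ 1
1 * 54 = 54
54 * 57 = 3078 ≡ 25
25 * 5 = 125 ≡ 54
54 * 14 = 756 ≡ 46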